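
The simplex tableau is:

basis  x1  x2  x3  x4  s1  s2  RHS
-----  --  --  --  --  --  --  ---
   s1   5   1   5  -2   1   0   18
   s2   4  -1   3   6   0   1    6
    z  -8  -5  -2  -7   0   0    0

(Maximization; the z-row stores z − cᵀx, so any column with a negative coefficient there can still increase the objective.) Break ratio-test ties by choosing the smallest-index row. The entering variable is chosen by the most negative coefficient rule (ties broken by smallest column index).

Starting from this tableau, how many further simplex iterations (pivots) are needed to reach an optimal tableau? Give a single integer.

pivot: x1 in, s2 out → z = 12
pivot: x2 in, s1 out → z = 134/3
pivot: x4 in, x1 out → z = 192
No improving column remains; optimal.

3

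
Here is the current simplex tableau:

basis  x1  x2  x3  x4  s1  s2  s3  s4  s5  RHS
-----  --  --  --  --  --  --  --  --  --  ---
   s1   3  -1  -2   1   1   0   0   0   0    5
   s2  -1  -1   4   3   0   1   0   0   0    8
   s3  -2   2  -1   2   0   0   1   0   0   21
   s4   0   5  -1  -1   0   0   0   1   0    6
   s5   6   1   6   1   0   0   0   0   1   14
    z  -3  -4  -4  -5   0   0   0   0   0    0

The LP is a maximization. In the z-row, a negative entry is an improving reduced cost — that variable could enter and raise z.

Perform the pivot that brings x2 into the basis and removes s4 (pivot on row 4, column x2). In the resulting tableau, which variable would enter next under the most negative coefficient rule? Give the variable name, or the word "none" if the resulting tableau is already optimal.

Pivot element 5. New z-row = old z-row − (-4)·(row 4/5).
Updated z-row coefficients: x1: -3, x2: 0, x3: -24/5, x4: -29/5, s1: 0, s2: 0, s3: 0, s4: 4/5, s5: 0.
The most negative is -29/5 in column x4, so x4 would enter next.

x4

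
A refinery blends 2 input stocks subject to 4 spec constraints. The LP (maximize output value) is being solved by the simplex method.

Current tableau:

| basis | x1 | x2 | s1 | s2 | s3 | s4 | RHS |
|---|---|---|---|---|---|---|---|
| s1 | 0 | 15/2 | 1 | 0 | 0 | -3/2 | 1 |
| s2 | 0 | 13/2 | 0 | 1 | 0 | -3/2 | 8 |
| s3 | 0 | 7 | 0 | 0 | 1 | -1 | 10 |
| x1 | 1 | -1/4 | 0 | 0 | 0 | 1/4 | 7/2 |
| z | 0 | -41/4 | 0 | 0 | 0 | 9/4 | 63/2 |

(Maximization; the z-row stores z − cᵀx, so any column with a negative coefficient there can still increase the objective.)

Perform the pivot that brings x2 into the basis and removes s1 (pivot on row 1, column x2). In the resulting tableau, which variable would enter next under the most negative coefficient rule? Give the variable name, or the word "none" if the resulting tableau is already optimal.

none

Pivot element 15/2. New z-row = old z-row − (-41/4)·(row 1/(15/2)).
Updated z-row coefficients: x1: 0, x2: 0, s1: 41/30, s2: 0, s3: 0, s4: 1/5.
No coefficient is strictly negative; the tableau after this pivot is optimal.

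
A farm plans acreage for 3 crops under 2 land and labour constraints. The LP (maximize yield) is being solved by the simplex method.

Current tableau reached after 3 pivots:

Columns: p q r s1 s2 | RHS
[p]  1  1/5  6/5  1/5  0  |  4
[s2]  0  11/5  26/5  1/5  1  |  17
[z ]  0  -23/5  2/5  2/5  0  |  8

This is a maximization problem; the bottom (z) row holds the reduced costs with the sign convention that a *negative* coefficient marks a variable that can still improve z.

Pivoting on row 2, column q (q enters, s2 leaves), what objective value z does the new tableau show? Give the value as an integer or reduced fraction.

Minimum ratio for q: 17/(11/5) = 85/11.
z changes by −(z-row coeff of q)·ratio = −(-23/5)·(85/11) = 391/11.
New z = 8 + (391/11) = 479/11.

479/11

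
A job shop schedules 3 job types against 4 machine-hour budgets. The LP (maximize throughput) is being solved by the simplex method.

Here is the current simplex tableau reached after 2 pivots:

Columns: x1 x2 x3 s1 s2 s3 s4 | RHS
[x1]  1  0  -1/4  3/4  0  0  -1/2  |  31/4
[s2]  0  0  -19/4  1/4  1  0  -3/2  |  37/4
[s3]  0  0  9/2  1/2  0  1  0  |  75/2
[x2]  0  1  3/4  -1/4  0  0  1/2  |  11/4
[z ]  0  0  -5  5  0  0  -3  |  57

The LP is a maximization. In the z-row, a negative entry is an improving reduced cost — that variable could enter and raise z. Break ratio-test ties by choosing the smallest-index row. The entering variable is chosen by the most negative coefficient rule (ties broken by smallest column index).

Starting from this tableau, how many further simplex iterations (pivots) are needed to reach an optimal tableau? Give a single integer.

pivot: x3 in, x2 out → z = 226/3
No improving column remains; optimal.

1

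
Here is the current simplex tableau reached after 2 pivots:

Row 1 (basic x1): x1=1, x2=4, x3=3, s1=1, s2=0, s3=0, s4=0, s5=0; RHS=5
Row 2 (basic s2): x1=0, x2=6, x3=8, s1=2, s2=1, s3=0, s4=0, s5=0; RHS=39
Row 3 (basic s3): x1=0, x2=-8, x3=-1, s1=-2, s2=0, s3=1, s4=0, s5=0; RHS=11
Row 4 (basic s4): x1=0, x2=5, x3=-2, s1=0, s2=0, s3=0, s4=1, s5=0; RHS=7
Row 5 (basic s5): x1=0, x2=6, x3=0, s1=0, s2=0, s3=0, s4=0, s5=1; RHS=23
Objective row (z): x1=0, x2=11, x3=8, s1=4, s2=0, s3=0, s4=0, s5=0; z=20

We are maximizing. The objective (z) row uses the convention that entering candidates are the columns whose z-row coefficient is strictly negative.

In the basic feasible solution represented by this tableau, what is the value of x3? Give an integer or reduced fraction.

x3 is nonbasic (not in the basis column), so its value in the current BFS is 0.

0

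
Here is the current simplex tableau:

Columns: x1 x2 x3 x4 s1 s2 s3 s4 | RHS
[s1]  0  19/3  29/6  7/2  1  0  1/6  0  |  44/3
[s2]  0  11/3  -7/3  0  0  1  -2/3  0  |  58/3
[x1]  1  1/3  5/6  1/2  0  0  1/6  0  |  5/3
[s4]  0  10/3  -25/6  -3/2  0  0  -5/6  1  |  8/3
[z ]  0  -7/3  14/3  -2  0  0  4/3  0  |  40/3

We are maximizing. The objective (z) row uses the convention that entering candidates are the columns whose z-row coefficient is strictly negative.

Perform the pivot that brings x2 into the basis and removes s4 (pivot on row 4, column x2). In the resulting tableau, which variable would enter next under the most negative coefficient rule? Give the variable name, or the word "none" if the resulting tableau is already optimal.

x4

Pivot element 10/3. New z-row = old z-row − (-7/3)·(row 4/(10/3)).
Updated z-row coefficients: x1: 0, x2: 0, x3: 7/4, x4: -61/20, s1: 0, s2: 0, s3: 3/4, s4: 7/10.
The most negative is -61/20 in column x4, so x4 would enter next.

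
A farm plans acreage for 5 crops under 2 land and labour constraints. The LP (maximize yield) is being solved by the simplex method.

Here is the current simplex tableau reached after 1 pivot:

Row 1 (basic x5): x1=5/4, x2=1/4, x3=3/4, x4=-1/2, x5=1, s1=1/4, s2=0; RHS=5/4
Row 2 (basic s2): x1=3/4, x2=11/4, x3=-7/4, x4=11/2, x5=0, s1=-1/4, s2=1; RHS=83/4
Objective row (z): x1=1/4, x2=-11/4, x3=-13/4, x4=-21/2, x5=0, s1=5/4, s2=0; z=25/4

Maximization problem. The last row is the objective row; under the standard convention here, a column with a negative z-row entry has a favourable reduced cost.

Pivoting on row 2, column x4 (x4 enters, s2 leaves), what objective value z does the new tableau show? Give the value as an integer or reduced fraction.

Minimum ratio for x4: (83/4)/(11/2) = 83/22.
z changes by −(z-row coeff of x4)·ratio = −(-21/2)·(83/22) = 1743/44.
New z = 25/4 + (1743/44) = 1009/22.

1009/22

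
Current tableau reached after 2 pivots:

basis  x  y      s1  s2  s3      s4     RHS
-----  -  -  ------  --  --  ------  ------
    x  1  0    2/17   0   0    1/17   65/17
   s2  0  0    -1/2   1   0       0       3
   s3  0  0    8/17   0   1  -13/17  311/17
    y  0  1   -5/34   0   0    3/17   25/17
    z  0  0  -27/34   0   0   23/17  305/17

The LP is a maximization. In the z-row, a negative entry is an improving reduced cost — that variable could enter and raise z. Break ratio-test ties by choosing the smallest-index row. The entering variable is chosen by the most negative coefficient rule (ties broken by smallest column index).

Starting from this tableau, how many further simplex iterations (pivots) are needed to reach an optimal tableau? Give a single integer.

1

pivot: s1 in, x out → z = 175/4
No improving column remains; optimal.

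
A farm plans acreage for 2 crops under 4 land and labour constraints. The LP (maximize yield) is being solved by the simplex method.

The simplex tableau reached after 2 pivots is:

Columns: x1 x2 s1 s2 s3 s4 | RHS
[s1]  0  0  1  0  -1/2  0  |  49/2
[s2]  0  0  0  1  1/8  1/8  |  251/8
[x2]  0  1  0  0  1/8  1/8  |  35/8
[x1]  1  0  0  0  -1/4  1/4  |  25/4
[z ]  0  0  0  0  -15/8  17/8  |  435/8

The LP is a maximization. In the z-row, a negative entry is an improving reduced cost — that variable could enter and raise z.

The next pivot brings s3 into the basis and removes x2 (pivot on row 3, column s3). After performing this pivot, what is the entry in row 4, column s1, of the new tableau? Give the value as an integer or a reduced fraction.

0

Pivot element is row 3, column s3: 1/8.
Normalize row 3: new (row 3, s1) = 0/(1/8) = 0.
row 4 ← row 4 − (-1/4)·(new row 3): 0 − (-1/4)·0 = 0.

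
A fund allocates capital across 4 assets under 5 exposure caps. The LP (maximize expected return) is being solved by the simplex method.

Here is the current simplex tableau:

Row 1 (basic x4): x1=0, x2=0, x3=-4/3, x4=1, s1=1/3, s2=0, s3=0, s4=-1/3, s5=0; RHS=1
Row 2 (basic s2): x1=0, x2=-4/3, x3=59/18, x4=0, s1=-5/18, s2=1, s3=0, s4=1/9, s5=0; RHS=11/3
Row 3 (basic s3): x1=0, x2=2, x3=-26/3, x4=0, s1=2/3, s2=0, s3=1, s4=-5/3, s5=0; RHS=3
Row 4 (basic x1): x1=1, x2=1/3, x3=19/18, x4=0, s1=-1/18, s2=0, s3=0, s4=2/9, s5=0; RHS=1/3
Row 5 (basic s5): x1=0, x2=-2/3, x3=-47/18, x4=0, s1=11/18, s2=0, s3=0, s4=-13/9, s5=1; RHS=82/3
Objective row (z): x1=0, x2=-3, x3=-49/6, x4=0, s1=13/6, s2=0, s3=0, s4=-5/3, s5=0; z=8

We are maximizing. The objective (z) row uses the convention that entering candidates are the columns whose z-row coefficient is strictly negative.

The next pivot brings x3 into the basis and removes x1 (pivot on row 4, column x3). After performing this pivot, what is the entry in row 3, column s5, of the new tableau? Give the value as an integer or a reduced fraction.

0

Pivot element is row 4, column x3: 19/18.
Normalize row 4: new (row 4, s5) = 0/(19/18) = 0.
row 3 ← row 3 − (-26/3)·(new row 4): 0 − (-26/3)·0 = 0.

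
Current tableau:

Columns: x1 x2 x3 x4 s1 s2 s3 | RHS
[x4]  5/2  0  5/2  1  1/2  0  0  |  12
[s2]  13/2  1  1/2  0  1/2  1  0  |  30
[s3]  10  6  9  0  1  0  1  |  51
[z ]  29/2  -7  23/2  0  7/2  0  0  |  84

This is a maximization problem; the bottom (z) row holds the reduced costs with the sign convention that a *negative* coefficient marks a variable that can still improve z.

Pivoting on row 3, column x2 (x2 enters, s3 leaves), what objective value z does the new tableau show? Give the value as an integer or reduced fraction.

287/2

Minimum ratio for x2: 51/6 = 17/2.
z changes by −(z-row coeff of x2)·ratio = −(-7)·(17/2) = 119/2.
New z = 84 + (119/2) = 287/2.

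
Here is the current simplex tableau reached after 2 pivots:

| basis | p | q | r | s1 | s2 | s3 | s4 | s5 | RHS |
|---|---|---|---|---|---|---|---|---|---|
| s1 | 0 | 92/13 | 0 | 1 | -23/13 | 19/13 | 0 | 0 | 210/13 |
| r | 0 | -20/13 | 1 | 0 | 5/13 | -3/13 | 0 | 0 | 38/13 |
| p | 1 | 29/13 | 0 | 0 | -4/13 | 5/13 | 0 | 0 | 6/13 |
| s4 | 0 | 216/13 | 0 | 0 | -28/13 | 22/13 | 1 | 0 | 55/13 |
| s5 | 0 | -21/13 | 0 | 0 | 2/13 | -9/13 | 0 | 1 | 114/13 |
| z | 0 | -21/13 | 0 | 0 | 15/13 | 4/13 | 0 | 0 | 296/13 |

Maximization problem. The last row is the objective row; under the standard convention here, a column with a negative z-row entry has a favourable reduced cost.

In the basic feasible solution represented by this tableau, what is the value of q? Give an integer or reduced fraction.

q is nonbasic (not in the basis column), so its value in the current BFS is 0.

0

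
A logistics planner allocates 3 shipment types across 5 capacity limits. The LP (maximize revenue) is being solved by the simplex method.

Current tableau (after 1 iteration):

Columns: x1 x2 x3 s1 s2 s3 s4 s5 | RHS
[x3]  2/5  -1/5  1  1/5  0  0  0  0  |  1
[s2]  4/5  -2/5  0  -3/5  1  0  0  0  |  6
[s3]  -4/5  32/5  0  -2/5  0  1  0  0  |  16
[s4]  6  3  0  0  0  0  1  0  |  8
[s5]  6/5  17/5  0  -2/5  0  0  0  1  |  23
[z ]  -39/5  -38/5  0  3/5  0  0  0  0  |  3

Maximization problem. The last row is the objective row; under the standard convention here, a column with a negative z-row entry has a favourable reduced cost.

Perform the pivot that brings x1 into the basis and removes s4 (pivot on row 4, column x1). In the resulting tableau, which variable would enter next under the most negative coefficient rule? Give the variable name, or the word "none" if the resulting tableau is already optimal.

x2

Pivot element 6. New z-row = old z-row − (-39/5)·(row 4/6).
Updated z-row coefficients: x1: 0, x2: -37/10, x3: 0, s1: 3/5, s2: 0, s3: 0, s4: 13/10, s5: 0.
The most negative is -37/10 in column x2, so x2 would enter next.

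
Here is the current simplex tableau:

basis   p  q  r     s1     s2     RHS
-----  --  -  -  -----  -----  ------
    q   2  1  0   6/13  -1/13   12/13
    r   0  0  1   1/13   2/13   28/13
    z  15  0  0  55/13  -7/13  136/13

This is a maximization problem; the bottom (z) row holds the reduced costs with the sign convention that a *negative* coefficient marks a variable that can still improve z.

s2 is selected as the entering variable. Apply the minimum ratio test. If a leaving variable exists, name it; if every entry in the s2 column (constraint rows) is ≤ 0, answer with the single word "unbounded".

r

Ratios: row 1 (q): entry -1/13 ≤ 0, skip; row 2 (r): (28/13)/(2/13) = 14.
Minimum ratio is in the r row, so r leaves.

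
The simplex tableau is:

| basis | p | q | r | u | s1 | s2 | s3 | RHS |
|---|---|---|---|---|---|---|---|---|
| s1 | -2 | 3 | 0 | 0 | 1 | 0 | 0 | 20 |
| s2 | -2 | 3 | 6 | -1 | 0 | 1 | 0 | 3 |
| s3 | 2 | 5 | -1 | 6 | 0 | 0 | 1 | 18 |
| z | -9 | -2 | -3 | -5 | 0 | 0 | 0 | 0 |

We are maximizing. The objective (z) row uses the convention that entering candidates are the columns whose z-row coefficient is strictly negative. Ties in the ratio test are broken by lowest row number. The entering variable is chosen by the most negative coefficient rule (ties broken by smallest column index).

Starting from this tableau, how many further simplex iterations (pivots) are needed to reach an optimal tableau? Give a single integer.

pivot: p in, s3 out → z = 81
pivot: r in, s2 out → z = 225/2
No improving column remains; optimal.

2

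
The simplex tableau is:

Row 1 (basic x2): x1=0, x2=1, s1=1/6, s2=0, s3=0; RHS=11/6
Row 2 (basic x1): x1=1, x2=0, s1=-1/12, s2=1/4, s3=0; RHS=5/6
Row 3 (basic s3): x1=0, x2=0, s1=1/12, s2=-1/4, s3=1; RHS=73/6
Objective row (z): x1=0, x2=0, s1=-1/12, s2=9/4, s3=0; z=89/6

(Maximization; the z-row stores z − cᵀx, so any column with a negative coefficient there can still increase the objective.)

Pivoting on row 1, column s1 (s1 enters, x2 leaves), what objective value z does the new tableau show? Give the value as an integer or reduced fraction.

Minimum ratio for s1: (11/6)/(1/6) = 11.
z changes by −(z-row coeff of s1)·ratio = −(-1/12)·11 = 11/12.
New z = 89/6 + (11/12) = 63/4.

63/4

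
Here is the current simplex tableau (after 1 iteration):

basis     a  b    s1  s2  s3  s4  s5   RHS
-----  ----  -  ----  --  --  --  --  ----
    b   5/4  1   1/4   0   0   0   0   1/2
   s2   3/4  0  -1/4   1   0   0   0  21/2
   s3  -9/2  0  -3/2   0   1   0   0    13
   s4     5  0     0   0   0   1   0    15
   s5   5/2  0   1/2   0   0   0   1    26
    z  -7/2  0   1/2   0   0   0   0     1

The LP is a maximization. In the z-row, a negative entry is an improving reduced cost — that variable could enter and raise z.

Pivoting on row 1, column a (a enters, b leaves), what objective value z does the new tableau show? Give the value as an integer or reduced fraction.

12/5

Minimum ratio for a: (1/2)/(5/4) = 2/5.
z changes by −(z-row coeff of a)·ratio = −(-7/2)·(2/5) = 7/5.
New z = 1 + (7/5) = 12/5.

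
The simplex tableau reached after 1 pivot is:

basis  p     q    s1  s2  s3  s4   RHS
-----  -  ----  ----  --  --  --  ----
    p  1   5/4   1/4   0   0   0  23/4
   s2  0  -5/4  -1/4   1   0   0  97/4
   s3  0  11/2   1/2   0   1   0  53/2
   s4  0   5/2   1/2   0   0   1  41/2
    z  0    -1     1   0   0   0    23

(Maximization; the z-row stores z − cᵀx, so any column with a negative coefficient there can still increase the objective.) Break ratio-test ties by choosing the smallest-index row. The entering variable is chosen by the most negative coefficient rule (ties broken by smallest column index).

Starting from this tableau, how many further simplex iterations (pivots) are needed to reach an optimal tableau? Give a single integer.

pivot: q in, p out → z = 138/5
No improving column remains; optimal.

1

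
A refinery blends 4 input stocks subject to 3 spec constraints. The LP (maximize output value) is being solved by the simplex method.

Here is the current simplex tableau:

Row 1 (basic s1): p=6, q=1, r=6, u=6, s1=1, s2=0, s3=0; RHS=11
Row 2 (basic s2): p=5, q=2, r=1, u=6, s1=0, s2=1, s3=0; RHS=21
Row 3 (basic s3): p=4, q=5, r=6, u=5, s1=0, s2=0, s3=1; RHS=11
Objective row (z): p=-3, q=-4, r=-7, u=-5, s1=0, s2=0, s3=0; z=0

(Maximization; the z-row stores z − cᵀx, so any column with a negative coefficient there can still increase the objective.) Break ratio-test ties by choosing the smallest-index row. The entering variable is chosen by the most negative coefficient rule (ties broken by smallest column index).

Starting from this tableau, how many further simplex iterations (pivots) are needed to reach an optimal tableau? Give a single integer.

pivot: r in, s1 out → z = 77/6
pivot: q in, s3 out → z = 77/6
No improving column remains; optimal.

2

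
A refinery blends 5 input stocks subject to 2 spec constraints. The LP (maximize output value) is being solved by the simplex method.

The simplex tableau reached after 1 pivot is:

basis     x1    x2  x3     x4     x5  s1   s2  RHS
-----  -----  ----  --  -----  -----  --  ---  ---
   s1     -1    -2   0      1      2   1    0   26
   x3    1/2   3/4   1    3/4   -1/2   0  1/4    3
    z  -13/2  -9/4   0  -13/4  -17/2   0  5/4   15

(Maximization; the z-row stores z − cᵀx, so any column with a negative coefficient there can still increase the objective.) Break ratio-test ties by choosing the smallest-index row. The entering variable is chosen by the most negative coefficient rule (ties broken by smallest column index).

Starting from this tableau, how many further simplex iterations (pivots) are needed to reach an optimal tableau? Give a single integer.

pivot: x5 in, s1 out → z = 251/2
pivot: x1 in, x3 out → z = 534
No improving column remains; optimal.

2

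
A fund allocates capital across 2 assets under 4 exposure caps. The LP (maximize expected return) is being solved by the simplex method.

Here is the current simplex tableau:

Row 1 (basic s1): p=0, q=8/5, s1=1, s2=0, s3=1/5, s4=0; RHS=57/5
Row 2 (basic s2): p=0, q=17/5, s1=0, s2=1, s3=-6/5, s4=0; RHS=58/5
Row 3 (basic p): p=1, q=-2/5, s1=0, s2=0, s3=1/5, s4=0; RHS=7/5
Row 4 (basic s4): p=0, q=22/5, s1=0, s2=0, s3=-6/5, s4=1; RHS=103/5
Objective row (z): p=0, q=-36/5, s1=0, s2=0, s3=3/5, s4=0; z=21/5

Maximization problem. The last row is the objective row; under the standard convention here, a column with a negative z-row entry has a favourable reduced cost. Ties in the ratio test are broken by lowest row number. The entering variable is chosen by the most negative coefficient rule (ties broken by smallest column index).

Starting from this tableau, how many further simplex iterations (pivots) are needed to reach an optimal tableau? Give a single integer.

pivot: q in, s2 out → z = 489/17
pivot: s3 in, s1 out → z = 570/13
No improving column remains; optimal.

2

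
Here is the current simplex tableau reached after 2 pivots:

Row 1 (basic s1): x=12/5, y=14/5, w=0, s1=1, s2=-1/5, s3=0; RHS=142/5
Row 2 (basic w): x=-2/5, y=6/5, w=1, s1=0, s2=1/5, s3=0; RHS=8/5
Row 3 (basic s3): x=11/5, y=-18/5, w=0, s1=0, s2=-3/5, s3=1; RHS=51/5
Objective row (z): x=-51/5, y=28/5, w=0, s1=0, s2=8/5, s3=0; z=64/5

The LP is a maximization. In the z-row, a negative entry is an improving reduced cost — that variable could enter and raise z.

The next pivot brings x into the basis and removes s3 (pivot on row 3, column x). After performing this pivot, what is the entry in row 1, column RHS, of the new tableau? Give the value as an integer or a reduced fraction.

190/11

Pivot element is row 3, column x: 11/5.
Normalize row 3: new (row 3, RHS) = (51/5)/(11/5) = 51/11.
row 1 ← row 1 − (12/5)·(new row 3): 142/5 − (12/5)·(51/11) = 190/11.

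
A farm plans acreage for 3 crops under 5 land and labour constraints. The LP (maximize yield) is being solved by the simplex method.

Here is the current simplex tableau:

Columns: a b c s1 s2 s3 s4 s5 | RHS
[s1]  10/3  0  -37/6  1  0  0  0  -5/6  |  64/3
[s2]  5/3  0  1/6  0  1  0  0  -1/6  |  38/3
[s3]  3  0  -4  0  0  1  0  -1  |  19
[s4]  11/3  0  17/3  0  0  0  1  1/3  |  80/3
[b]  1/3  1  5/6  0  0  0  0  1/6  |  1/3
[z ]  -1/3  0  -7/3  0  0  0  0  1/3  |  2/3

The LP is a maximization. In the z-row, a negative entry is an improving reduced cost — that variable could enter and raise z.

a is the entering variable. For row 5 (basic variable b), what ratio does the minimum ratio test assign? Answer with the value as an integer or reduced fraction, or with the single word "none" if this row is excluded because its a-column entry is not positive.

Ratio = RHS / (a entry) = (1/3) / (1/3) = 1.

1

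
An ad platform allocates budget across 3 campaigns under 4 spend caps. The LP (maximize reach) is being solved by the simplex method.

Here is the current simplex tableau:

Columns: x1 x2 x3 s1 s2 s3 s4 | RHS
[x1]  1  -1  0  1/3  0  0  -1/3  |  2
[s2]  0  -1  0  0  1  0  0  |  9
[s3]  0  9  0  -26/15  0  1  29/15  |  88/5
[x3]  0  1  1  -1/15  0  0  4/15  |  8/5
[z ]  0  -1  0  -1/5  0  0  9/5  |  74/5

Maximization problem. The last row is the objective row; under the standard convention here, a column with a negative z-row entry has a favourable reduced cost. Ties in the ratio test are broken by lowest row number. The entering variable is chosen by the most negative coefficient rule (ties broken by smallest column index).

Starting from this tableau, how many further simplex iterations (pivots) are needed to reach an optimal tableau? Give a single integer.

pivot: x2 in, x3 out → z = 82/5
pivot: s1 in, x1 out → z = 20
No improving column remains; optimal.

2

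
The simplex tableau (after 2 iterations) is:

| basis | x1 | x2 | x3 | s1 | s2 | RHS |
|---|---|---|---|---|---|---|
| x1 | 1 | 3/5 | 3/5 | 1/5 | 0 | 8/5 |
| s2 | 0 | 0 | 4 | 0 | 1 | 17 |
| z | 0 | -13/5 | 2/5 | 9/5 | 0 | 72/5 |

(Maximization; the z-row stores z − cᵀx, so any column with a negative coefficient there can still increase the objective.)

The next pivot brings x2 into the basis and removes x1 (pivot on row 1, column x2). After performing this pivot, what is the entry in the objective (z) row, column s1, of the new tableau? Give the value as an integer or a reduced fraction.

Pivot element is row 1, column x2: 3/5.
Normalize row 1: new (row 1, s1) = (1/5)/(3/5) = 1/3.
z-row ← z-row − (-13/5)·(new row 1): 9/5 − (-13/5)·(1/3) = 8/3.

8/3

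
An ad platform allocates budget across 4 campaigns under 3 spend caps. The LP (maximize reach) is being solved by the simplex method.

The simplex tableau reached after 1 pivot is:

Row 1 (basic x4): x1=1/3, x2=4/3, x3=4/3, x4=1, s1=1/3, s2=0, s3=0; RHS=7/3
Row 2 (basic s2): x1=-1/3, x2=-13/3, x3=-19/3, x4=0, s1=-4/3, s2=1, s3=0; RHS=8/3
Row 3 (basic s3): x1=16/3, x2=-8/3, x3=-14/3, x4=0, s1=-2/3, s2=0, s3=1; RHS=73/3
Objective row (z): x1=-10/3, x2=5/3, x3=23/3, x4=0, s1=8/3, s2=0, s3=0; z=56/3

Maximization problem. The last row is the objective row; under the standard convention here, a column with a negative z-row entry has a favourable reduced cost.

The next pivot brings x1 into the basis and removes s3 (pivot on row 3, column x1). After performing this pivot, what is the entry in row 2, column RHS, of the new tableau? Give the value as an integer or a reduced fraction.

Pivot element is row 3, column x1: 16/3.
Normalize row 3: new (row 3, RHS) = (73/3)/(16/3) = 73/16.
row 2 ← row 2 − (-1/3)·(new row 3): 8/3 − (-1/3)·(73/16) = 67/16.

67/16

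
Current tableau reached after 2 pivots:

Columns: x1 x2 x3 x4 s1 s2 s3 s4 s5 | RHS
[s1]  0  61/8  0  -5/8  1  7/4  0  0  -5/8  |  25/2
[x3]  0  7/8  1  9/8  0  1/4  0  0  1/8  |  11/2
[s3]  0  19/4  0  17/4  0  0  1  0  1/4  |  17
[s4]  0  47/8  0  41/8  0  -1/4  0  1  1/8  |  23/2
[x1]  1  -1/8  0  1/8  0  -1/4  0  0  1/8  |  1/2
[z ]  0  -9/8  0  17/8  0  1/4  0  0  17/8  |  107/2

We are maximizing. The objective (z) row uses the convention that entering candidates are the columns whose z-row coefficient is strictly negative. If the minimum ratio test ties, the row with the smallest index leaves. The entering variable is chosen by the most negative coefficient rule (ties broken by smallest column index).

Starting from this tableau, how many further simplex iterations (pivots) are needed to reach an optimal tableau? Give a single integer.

1

pivot: x2 in, s1 out → z = 3376/61
No improving column remains; optimal.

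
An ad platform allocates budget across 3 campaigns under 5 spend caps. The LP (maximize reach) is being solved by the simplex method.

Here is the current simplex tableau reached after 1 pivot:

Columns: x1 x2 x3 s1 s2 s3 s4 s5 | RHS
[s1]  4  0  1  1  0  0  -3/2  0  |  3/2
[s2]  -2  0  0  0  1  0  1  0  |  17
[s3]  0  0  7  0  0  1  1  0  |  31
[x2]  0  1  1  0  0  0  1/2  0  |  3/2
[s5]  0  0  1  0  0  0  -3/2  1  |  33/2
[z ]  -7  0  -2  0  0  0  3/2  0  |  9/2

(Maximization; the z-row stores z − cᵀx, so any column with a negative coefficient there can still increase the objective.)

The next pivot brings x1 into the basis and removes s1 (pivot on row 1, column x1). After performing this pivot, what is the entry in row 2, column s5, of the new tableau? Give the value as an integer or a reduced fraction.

Pivot element is row 1, column x1: 4.
Normalize row 1: new (row 1, s5) = 0/4 = 0.
row 2 ← row 2 − (-2)·(new row 1): 0 − (-2)·0 = 0.

0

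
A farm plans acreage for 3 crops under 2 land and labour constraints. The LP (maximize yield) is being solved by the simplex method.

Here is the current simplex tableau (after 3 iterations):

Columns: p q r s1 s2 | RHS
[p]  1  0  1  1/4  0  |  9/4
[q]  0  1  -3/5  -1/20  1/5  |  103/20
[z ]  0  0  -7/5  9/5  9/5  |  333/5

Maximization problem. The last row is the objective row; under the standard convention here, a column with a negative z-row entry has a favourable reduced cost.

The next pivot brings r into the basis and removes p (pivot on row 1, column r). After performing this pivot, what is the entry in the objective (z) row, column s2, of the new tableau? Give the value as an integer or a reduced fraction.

Pivot element is row 1, column r: 1.
Normalize row 1: new (row 1, s2) = 0/1 = 0.
z-row ← z-row − (-7/5)·(new row 1): 9/5 − (-7/5)·0 = 9/5.

9/5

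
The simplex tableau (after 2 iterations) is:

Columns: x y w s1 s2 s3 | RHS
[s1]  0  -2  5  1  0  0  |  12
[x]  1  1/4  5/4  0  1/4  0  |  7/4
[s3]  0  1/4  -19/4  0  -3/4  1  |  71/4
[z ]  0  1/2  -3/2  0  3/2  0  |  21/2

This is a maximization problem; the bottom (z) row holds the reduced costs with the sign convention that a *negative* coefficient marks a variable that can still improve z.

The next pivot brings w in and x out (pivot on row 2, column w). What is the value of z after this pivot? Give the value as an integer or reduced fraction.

63/5

Minimum ratio for w: (7/4)/(5/4) = 7/5.
z changes by −(z-row coeff of w)·ratio = −(-3/2)·(7/5) = 21/10.
New z = 21/2 + (21/10) = 63/5.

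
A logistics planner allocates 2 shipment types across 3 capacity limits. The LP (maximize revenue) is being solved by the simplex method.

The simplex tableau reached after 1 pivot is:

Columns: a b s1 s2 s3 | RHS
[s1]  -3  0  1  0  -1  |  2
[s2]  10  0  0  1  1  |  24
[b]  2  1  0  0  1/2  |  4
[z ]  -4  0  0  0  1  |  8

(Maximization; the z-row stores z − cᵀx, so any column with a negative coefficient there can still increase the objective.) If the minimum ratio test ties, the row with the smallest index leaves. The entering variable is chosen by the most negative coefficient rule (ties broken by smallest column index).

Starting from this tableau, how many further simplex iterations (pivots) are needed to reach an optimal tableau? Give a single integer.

pivot: a in, b out → z = 16
No improving column remains; optimal.

1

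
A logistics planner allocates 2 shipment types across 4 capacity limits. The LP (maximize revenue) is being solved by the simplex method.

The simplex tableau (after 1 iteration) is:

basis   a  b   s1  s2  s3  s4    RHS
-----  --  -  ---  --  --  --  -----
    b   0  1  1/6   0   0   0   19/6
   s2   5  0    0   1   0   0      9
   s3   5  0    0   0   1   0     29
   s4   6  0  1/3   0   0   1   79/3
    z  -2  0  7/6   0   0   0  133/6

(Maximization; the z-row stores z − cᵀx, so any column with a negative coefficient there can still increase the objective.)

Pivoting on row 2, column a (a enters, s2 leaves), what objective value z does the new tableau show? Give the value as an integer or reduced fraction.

Minimum ratio for a: 9/5 = 9/5.
z changes by −(z-row coeff of a)·ratio = −(-2)·(9/5) = 18/5.
New z = 133/6 + (18/5) = 773/30.

773/30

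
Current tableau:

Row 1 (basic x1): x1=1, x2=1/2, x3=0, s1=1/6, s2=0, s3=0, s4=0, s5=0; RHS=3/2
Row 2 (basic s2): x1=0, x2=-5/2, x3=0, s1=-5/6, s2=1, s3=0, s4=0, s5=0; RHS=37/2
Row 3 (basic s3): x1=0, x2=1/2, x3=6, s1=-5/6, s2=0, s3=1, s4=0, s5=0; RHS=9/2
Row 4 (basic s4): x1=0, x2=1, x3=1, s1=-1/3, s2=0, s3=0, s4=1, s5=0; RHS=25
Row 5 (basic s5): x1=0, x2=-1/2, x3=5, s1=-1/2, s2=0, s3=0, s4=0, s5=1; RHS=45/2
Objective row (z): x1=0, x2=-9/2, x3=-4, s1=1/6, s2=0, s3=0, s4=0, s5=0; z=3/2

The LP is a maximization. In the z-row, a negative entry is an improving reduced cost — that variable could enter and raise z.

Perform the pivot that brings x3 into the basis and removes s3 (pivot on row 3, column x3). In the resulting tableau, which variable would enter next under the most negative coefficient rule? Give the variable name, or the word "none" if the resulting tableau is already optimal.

Pivot element 6. New z-row = old z-row − (-4)·(row 3/6).
Updated z-row coefficients: x1: 0, x2: -25/6, x3: 0, s1: -7/18, s2: 0, s3: 2/3, s4: 0, s5: 0.
The most negative is -25/6 in column x2, so x2 would enter next.

x2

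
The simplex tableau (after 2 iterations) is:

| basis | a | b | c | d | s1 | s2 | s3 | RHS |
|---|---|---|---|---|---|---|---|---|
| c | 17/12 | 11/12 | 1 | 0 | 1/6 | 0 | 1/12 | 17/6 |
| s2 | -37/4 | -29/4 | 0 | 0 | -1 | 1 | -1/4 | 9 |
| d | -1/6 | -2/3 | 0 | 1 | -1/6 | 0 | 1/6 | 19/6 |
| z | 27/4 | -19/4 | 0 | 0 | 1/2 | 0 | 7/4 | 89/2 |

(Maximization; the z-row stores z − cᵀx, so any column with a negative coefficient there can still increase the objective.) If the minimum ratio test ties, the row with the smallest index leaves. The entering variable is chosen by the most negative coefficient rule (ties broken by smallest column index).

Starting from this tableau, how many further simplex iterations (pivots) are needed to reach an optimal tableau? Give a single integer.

pivot: b in, c out → z = 651/11
No improving column remains; optimal.

1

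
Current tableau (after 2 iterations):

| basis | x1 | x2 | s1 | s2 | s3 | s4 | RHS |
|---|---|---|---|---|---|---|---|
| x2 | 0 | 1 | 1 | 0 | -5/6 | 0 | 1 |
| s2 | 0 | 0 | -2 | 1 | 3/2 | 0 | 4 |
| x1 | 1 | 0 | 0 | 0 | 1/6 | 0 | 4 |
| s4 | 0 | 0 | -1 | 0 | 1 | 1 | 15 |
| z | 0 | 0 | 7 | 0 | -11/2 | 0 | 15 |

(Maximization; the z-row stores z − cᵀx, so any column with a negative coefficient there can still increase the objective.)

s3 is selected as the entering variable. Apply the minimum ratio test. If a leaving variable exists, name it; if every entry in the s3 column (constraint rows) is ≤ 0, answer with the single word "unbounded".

Ratios: row 1 (x2): entry -5/6 ≤ 0, skip; row 2 (s2): 4/(3/2) = 8/3; row 3 (x1): 4/(1/6) = 24; row 4 (s4): 15/1 = 15.
Minimum ratio is in the s2 row, so s2 leaves.

s2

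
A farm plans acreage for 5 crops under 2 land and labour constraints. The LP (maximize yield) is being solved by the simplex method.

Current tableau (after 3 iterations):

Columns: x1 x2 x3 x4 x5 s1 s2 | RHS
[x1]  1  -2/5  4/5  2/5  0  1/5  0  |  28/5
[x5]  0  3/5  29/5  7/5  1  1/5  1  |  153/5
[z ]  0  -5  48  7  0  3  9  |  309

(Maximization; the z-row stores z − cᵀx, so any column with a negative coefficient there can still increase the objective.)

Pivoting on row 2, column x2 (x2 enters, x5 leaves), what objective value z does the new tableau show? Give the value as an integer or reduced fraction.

564

Minimum ratio for x2: (153/5)/(3/5) = 51.
z changes by −(z-row coeff of x2)·ratio = −(-5)·51 = 255.
New z = 309 + 255 = 564.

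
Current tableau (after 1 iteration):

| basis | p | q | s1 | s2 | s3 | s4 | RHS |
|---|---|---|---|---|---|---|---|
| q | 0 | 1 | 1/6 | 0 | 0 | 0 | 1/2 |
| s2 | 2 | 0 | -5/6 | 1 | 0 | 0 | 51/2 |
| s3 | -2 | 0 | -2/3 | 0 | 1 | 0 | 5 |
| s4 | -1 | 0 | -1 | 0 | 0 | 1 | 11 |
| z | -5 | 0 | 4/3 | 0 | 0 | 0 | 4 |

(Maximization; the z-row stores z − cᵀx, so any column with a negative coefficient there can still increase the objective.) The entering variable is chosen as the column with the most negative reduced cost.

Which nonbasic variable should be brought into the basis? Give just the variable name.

Objective-row coefficients: p: -5, q: 0, s1: 4/3, s2: 0, s3: 0, s4: 0.
The most negative is -5 in column p, so p enters.

p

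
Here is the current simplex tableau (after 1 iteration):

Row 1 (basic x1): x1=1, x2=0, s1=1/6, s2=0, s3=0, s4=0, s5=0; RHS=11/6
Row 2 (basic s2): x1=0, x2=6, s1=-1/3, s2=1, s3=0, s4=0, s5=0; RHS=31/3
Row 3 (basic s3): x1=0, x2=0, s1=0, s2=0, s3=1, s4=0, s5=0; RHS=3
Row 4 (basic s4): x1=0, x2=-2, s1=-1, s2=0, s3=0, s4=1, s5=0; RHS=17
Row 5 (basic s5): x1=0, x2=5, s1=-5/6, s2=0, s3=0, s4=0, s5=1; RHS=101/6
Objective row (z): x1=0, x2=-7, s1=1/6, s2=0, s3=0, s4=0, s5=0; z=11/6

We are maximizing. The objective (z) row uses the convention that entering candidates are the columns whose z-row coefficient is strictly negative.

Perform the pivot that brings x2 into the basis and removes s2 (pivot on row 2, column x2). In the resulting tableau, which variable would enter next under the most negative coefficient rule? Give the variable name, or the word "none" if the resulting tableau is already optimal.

Pivot element 6. New z-row = old z-row − (-7)·(row 2/6).
Updated z-row coefficients: x1: 0, x2: 0, s1: -2/9, s2: 7/6, s3: 0, s4: 0, s5: 0.
The most negative is -2/9 in column s1, so s1 would enter next.

s1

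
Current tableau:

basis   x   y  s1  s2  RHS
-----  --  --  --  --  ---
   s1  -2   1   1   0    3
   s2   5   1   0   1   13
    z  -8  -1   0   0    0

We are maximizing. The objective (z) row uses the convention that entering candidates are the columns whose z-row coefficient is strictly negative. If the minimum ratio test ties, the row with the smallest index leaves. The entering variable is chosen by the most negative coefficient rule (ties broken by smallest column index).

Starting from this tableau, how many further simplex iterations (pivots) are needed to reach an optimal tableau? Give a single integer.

pivot: x in, s2 out → z = 104/5
No improving column remains; optimal.

1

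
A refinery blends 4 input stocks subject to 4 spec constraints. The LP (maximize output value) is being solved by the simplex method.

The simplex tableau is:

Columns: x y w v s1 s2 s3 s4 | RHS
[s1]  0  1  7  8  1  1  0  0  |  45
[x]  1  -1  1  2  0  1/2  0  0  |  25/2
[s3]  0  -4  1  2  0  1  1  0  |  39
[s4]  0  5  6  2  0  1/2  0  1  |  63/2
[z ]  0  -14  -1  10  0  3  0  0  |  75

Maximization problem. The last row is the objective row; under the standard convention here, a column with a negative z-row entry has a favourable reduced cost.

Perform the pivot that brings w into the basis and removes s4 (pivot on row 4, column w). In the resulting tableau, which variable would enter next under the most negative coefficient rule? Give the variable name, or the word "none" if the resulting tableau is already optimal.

y

Pivot element 6. New z-row = old z-row − (-1)·(row 4/6).
Updated z-row coefficients: x: 0, y: -79/6, w: 0, v: 31/3, s1: 0, s2: 37/12, s3: 0, s4: 1/6.
The most negative is -79/6 in column y, so y would enter next.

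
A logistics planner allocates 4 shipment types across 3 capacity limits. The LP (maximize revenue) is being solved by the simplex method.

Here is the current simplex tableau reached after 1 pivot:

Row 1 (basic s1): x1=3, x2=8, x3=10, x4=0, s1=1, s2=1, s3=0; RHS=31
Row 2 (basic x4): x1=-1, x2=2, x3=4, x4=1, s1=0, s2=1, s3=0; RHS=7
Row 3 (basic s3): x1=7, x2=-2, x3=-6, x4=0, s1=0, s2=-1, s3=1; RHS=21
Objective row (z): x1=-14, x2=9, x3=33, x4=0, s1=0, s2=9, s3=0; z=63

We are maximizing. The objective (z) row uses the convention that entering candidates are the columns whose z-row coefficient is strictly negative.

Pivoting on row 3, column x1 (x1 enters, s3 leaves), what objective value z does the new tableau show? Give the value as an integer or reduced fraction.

105

Minimum ratio for x1: 21/7 = 3.
z changes by −(z-row coeff of x1)·ratio = −(-14)·3 = 42.
New z = 63 + 42 = 105.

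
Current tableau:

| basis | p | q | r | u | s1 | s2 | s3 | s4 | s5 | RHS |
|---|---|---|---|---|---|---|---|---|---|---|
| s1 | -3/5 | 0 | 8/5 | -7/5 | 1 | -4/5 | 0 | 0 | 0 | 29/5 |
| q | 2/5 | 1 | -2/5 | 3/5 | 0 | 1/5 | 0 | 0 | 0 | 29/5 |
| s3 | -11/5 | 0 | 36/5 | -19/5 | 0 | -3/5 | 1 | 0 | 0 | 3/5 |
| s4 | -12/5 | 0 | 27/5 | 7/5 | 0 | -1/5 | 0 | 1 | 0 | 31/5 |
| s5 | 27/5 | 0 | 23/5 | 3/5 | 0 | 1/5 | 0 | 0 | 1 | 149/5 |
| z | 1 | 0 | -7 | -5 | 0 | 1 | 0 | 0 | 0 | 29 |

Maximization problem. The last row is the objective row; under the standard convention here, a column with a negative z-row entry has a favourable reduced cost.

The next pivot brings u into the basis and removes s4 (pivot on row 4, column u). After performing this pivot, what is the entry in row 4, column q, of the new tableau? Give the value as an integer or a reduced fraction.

Pivot element is row 4, column u: 7/5.
Normalize row 4: new (row 4, q) = 0/(7/5) = 0.
Row 4 is the pivot row, so the entry is 0.

0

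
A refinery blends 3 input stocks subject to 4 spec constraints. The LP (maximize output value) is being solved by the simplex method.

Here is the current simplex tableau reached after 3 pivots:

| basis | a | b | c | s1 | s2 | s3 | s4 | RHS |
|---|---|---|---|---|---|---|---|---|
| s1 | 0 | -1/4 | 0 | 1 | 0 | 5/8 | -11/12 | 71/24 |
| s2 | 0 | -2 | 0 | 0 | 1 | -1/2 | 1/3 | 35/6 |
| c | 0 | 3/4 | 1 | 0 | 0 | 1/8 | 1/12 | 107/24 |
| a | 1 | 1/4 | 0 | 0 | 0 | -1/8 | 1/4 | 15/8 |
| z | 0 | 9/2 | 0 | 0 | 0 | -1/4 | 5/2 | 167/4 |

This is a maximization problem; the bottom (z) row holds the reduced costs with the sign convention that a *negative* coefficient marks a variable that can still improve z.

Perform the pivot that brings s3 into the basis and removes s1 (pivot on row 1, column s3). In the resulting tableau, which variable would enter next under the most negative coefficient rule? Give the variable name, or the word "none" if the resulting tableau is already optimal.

Pivot element 5/8. New z-row = old z-row − (-1/4)·(row 1/(5/8)).
Updated z-row coefficients: a: 0, b: 22/5, c: 0, s1: 2/5, s2: 0, s3: 0, s4: 32/15.
No coefficient is strictly negative; the tableau after this pivot is optimal.

none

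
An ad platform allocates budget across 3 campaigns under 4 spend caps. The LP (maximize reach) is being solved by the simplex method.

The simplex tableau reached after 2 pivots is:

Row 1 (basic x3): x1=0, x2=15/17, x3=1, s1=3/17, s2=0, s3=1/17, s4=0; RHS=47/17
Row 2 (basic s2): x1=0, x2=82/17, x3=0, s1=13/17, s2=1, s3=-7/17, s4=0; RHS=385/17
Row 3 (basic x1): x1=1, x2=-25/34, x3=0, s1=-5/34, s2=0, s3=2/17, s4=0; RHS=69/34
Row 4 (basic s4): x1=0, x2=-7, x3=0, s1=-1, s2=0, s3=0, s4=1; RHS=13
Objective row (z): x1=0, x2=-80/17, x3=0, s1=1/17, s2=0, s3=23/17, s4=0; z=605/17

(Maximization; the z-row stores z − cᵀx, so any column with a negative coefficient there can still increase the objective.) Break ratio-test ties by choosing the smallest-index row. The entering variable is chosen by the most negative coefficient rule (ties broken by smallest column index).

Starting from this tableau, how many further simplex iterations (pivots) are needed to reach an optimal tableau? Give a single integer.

1

pivot: x2 in, x3 out → z = 151/3
No improving column remains; optimal.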